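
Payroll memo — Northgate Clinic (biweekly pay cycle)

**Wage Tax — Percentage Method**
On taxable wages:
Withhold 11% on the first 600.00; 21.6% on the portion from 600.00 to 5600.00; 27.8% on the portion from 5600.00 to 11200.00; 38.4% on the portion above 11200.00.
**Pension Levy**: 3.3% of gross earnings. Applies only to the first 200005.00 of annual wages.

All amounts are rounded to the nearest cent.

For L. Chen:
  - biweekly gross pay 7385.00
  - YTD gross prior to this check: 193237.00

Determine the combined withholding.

Wage Tax: taxable = 7385.00
  1146.00 + 27.8% × (7385.00 − 5600.00) = 1146.00 + 27.8% × 1785.00 = 1642.23
Pension Levy: cap 200005.00 − YTD 193237.00 = 6768.00 subject; 3.3% × 6768.00 = 223.34
Total: 1642.23 + 223.34 = 1865.57

1865.57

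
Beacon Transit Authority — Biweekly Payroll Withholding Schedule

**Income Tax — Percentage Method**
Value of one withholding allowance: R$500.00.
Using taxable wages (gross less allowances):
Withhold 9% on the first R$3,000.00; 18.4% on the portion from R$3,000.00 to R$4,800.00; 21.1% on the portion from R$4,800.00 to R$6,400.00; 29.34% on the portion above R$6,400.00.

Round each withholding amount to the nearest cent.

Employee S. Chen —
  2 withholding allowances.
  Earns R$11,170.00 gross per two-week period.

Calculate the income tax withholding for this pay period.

R$2,044.92

Income Tax: taxable = R$11,170.00 − 2×R$500.00 = R$10,170.00
  R$938.80 + 29.34% × (R$10,170.00 − R$6,400.00) = R$938.80 + 29.34% × R$3,770.00 = R$2,044.92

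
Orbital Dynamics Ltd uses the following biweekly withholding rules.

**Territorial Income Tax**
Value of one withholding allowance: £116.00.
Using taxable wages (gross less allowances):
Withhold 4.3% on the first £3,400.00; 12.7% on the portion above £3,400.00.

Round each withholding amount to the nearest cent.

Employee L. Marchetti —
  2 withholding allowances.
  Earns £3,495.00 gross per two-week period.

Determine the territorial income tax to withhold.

£140.31

Territorial Income Tax: taxable = £3,495.00 − 2×£116.00 = £3,263.00
  4.3% × £3,263.00 = £140.31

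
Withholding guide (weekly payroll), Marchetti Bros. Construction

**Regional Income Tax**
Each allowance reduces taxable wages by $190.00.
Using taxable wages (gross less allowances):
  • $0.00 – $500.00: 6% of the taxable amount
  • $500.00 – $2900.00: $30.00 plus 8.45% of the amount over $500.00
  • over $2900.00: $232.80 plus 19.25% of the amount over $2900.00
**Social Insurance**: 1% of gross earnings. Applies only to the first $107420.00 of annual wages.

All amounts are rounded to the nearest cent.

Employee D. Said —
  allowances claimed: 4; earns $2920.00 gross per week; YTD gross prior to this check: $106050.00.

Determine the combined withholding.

Regional Income Tax: taxable = $2920.00 − 4×$190.00 = $2160.00
  $30.00 + 8.45% × ($2160.00 − $500.00) = $30.00 + 8.45% × $1660.00 = $170.27
Social Insurance: cap $107420.00 − YTD $106050.00 = $1370.00 subject; 1% × $1370.00 = $13.70
Total: $170.27 + $13.70 = $183.97

$183.97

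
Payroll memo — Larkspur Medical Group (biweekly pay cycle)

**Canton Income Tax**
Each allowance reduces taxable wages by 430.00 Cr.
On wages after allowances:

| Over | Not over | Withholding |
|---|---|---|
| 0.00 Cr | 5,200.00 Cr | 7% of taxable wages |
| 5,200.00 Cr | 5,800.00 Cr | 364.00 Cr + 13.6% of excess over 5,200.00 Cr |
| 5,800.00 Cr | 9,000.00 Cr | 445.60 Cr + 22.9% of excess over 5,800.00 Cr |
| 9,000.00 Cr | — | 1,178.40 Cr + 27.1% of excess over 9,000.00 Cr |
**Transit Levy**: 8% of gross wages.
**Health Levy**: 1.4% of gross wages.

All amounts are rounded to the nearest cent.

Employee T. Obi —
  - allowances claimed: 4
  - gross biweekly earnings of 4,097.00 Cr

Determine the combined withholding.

Canton Income Tax: taxable = 4,097.00 Cr − 4×430.00 Cr = 2,377.00 Cr
  7% × 2,377.00 Cr = 166.39 Cr
Transit Levy: 8% × 4,097.00 Cr = 327.76 Cr
Health Levy: 1.4% × 4,097.00 Cr = 57.36 Cr
Total: 166.39 Cr + 327.76 Cr + 57.36 Cr = 551.51 Cr

551.51 Cr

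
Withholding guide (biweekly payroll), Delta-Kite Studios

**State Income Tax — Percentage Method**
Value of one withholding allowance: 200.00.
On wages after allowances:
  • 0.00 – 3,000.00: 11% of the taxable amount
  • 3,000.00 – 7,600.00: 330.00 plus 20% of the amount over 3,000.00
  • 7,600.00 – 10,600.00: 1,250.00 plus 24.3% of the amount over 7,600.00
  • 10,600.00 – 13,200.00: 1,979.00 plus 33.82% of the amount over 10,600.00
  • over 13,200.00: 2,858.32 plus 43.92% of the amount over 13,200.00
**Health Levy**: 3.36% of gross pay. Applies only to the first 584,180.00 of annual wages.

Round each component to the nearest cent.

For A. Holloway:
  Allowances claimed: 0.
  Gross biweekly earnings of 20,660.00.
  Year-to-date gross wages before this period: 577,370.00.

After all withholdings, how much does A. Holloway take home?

State Income Tax: taxable = 20,660.00
  2,858.32 + 43.92% × (20,660.00 − 13,200.00) = 2,858.32 + 43.92% × 7,460.00 = 6,134.75
Health Levy: cap 584,180.00 − YTD 577,370.00 = 6,810.00 subject; 3.36% × 6,810.00 = 228.82
Total withheld: 6,134.75 + 228.82 = 6,363.57
Net pay: 20,660.00 − 6,363.57 = 14,296.43

14,296.43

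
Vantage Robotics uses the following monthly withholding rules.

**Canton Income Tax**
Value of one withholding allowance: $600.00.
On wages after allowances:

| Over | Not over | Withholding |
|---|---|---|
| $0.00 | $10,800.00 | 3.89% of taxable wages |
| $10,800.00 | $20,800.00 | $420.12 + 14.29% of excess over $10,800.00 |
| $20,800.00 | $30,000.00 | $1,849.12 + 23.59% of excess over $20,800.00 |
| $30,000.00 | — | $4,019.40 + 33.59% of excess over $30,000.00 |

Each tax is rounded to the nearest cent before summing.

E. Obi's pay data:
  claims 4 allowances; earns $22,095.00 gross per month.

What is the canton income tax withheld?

$1,691.22

Canton Income Tax: taxable = $22,095.00 − 4×$600.00 = $19,695.00
  $420.12 + 14.29% × ($19,695.00 − $10,800.00) = $420.12 + 14.29% × $8,895.00 = $1,691.22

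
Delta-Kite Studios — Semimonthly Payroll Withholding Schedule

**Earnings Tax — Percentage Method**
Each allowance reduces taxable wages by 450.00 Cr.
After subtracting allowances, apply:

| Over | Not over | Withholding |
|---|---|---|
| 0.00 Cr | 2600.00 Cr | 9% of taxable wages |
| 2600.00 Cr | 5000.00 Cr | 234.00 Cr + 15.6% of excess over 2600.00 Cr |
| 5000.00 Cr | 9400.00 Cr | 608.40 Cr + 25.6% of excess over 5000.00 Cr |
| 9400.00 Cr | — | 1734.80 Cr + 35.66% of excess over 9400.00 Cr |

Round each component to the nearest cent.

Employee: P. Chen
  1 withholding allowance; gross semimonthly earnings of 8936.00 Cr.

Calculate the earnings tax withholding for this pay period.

Earnings Tax: taxable = 8936.00 Cr − 1×450.00 Cr = 8486.00 Cr
  608.40 Cr + 25.6% × (8486.00 Cr − 5000.00 Cr) = 608.40 Cr + 25.6% × 3486.00 Cr = 1500.82 Cr

1500.82 Cr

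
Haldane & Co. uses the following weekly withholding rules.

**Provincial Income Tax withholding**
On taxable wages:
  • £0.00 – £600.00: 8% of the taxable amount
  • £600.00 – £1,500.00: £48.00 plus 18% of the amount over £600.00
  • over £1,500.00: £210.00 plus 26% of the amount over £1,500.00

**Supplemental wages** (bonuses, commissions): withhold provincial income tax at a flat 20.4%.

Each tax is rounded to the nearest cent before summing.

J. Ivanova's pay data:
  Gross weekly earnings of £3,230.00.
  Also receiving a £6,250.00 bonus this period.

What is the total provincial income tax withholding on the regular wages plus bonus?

£1,934.80

Provincial Income Tax: taxable = £3,230.00
  £210.00 + 26% × (£3,230.00 − £1,500.00) = £210.00 + 26% × £1,730.00 = £659.80
Supplemental (20.4% flat on bonus): 20.4% × £6,250.00 = £1,275.00
Total provincial income tax: £659.80 + £1,275.00 = £1,934.80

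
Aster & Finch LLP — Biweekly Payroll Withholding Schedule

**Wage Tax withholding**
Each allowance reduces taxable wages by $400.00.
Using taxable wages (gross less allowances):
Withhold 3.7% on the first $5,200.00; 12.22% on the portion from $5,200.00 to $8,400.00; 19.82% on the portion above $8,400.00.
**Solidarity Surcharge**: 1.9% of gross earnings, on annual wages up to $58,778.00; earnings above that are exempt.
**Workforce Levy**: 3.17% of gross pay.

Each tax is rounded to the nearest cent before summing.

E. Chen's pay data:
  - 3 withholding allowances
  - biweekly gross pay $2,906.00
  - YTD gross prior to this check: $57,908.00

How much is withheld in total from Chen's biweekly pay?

$171.77

Wage Tax: taxable = $2,906.00 − 3×$400.00 = $1,706.00
  3.7% × $1,706.00 = $63.12
Solidarity Surcharge: cap $58,778.00 − YTD $57,908.00 = $870.00 subject; 1.9% × $870.00 = $16.53
Workforce Levy: 3.17% × $2,906.00 = $92.12
Total: $63.12 + $16.53 + $92.12 = $171.77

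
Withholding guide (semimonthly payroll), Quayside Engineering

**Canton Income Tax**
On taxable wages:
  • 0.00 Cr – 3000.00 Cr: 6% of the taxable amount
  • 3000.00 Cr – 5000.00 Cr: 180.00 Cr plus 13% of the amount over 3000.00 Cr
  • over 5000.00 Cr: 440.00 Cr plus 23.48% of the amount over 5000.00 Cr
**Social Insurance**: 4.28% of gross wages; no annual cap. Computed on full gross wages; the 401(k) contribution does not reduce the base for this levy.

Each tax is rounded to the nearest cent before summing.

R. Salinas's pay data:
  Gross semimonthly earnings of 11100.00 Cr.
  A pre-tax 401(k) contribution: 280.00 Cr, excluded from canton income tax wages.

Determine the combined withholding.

2281.62 Cr

Canton Income Tax: taxable = 11100.00 Cr − 280.00 Cr = 10820.00 Cr
  440.00 Cr + 23.48% × (10820.00 Cr − 5000.00 Cr) = 440.00 Cr + 23.48% × 5820.00 Cr = 1806.54 Cr
Social Insurance: 4.28% × 11100.00 Cr = 475.08 Cr
Total: 1806.54 Cr + 475.08 Cr = 2281.62 Cr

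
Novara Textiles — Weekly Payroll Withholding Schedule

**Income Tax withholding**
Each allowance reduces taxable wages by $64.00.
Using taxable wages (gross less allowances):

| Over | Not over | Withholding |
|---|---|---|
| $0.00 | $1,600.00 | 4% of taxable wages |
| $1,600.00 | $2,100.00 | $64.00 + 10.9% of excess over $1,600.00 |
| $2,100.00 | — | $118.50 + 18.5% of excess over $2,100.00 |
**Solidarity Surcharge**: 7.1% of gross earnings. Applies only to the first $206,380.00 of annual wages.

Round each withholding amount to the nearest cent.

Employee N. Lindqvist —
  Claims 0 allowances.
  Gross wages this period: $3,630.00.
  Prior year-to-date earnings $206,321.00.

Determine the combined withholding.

Income Tax: taxable = $3,630.00
  $118.50 + 18.5% × ($3,630.00 − $2,100.00) = $118.50 + 18.5% × $1,530.00 = $401.55
Solidarity Surcharge: cap $206,380.00 − YTD $206,321.00 = $59.00 subject; 7.1% × $59.00 = $4.19
Total: $401.55 + $4.19 = $405.74

$405.74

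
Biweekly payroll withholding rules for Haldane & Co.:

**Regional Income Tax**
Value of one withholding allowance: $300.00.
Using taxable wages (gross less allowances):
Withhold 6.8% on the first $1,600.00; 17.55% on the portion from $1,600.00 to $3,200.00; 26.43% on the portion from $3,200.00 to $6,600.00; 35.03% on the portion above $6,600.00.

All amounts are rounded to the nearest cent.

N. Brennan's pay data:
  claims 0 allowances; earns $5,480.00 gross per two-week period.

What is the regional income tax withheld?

Regional Income Tax: taxable = $5,480.00
  $389.60 + 26.43% × ($5,480.00 − $3,200.00) = $389.60 + 26.43% × $2,280.00 = $992.20

$992.20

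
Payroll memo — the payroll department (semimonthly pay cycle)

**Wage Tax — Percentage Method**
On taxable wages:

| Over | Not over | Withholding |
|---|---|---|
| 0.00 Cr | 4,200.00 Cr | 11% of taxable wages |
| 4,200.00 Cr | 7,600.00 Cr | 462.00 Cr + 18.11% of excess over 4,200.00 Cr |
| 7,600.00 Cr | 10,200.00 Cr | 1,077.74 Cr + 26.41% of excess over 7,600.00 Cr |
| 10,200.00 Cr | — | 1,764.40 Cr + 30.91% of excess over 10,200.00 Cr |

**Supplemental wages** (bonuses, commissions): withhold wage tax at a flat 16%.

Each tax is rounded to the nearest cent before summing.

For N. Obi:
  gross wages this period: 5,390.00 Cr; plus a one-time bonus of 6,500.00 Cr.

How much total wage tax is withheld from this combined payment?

Wage Tax: taxable = 5,390.00 Cr
  462.00 Cr + 18.11% × (5,390.00 Cr − 4,200.00 Cr) = 462.00 Cr + 18.11% × 1,190.00 Cr = 677.51 Cr
Supplemental (16% flat on bonus): 16% × 6,500.00 Cr = 1,040.00 Cr
Total wage tax: 677.51 Cr + 1,040.00 Cr = 1,717.51 Cr

1,717.51 Cr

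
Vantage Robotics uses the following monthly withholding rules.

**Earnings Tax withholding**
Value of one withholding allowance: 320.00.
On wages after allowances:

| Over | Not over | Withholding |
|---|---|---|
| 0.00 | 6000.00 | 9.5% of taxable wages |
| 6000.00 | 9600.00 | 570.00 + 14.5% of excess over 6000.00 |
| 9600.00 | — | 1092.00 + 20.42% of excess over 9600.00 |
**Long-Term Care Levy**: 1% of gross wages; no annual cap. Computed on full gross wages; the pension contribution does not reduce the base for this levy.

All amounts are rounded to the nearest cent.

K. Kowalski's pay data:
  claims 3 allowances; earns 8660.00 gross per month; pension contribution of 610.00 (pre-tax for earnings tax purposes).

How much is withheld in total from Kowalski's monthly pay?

814.65

Earnings Tax: taxable = 8660.00 − 610.00 − 3×320.00 = 7090.00
  570.00 + 14.5% × (7090.00 − 6000.00) = 570.00 + 14.5% × 1090.00 = 728.05
Long-Term Care Levy: 1% × 8660.00 = 86.60
Total: 728.05 + 86.60 = 814.65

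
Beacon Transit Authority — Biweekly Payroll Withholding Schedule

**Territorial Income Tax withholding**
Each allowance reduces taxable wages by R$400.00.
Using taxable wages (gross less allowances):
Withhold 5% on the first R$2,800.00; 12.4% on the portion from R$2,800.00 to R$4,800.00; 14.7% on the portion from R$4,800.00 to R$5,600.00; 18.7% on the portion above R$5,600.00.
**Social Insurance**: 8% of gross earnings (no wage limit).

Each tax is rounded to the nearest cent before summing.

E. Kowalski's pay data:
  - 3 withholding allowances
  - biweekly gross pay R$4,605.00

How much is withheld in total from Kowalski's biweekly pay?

R$583.42

Territorial Income Tax: taxable = R$4,605.00 − 3×R$400.00 = R$3,405.00
  R$140.00 + 12.4% × (R$3,405.00 − R$2,800.00) = R$140.00 + 12.4% × R$605.00 = R$215.02
Social Insurance: 8% × R$4,605.00 = R$368.40
Total: R$215.02 + R$368.40 = R$583.42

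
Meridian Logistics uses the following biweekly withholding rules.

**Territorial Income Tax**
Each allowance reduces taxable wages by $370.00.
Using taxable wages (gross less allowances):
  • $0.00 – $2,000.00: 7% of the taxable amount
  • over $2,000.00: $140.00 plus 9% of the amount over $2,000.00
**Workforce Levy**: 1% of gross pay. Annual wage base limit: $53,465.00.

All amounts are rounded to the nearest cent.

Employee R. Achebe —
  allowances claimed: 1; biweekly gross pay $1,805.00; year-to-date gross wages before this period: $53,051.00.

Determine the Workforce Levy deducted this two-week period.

Workforce Levy: cap $53,465.00 − YTD $53,051.00 = $414.00 subject; 1% × $414.00 = $4.14

$4.14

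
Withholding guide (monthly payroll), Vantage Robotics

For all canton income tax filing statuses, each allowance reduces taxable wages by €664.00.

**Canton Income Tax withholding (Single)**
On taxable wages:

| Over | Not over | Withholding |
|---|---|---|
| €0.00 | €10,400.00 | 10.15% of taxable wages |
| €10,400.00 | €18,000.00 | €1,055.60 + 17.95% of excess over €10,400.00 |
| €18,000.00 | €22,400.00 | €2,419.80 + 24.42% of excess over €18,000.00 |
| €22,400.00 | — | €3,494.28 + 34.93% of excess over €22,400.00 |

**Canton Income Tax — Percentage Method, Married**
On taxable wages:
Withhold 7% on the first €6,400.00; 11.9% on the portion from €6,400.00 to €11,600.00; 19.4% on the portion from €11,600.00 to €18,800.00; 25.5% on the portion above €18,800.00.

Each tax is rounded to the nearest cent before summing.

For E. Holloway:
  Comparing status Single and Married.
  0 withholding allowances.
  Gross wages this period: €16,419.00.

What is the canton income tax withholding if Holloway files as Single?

€2,136.01

Canton Income Tax (Single): taxable = €16,419.00
  €1,055.60 + 17.95% × (€16,419.00 − €10,400.00) = €1,055.60 + 17.95% × €6,019.00 = €2,136.01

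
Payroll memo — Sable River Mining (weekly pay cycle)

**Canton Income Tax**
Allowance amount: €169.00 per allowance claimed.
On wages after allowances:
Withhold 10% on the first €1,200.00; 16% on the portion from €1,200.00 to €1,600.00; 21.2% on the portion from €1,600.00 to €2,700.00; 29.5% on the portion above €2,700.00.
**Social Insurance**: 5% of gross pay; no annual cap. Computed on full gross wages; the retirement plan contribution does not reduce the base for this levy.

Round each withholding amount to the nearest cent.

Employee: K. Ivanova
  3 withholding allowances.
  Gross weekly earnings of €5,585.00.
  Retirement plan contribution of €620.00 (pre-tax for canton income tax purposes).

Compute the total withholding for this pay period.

€1,215.06

Canton Income Tax: taxable = €5,585.00 − €620.00 − 3×€169.00 = €4,458.00
  €417.20 + 29.5% × (€4,458.00 − €2,700.00) = €417.20 + 29.5% × €1,758.00 = €935.81
Social Insurance: 5% × €5,585.00 = €279.25
Total: €935.81 + €279.25 = €1,215.06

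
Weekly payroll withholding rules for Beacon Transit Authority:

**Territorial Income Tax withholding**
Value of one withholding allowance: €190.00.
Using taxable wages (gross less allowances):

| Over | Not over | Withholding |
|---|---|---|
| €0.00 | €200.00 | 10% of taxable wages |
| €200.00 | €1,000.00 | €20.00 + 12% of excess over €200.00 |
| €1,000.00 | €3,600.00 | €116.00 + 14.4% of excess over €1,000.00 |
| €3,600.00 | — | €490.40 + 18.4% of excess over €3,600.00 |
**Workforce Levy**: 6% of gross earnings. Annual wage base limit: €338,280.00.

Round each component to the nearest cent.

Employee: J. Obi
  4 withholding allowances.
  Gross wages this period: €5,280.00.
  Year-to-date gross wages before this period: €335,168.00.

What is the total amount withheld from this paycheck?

Territorial Income Tax: taxable = €5,280.00 − 4×€190.00 = €4,520.00
  €490.40 + 18.4% × (€4,520.00 − €3,600.00) = €490.40 + 18.4% × €920.00 = €659.68
Workforce Levy: cap €338,280.00 − YTD €335,168.00 = €3,112.00 subject; 6% × €3,112.00 = €186.72
Total: €659.68 + €186.72 = €846.40

€846.40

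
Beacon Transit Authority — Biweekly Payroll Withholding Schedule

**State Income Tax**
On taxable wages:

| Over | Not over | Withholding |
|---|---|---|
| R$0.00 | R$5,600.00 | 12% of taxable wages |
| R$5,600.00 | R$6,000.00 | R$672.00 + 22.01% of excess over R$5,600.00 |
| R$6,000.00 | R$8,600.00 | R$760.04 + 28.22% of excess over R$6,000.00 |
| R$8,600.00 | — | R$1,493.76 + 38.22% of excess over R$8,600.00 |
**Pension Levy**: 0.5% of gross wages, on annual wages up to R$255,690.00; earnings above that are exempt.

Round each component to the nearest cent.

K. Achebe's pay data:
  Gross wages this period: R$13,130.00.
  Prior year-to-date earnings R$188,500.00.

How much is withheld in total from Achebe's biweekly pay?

State Income Tax: taxable = R$13,130.00
  R$1,493.76 + 38.22% × (R$13,130.00 − R$8,600.00) = R$1,493.76 + 38.22% × R$4,530.00 = R$3,225.13
Pension Levy: 0.5% × R$13,130.00 = R$65.65
Total: R$3,225.13 + R$65.65 = R$3,290.78

R$3,290.78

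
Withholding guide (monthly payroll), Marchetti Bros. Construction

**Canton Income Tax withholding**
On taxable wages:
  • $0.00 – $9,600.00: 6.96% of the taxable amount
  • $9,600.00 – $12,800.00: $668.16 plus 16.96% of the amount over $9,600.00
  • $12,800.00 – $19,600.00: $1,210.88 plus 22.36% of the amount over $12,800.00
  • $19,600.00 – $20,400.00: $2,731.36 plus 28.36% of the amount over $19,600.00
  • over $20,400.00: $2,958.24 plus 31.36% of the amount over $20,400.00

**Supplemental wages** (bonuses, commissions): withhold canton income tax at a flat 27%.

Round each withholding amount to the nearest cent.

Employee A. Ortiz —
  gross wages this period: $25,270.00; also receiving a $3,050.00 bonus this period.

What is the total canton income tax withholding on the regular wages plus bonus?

Canton Income Tax: taxable = $25,270.00
  $2,958.24 + 31.36% × ($25,270.00 − $20,400.00) = $2,958.24 + 31.36% × $4,870.00 = $4,485.47
Supplemental (27% flat on bonus): 27% × $3,050.00 = $823.50
Total canton income tax: $4,485.47 + $823.50 = $5,308.97

$5,308.97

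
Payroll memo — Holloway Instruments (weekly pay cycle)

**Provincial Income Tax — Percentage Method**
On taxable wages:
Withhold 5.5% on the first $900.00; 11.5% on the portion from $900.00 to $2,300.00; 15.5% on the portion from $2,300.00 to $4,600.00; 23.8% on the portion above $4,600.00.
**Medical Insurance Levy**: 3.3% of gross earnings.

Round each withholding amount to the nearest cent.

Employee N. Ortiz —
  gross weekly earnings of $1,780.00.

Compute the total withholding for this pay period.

Provincial Income Tax: taxable = $1,780.00
  $49.50 + 11.5% × ($1,780.00 − $900.00) = $49.50 + 11.5% × $880.00 = $150.70
Medical Insurance Levy: 3.3% × $1,780.00 = $58.74
Total: $150.70 + $58.74 = $209.44

$209.44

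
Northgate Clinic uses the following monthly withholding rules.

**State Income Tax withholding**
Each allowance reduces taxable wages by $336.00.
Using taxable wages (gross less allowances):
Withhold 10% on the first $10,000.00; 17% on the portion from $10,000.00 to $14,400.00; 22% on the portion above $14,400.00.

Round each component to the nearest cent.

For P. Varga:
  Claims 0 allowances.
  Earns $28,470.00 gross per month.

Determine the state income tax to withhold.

State Income Tax: taxable = $28,470.00
  $1,748.00 + 22% × ($28,470.00 − $14,400.00) = $1,748.00 + 22% × $14,070.00 = $4,843.40

$4,843.40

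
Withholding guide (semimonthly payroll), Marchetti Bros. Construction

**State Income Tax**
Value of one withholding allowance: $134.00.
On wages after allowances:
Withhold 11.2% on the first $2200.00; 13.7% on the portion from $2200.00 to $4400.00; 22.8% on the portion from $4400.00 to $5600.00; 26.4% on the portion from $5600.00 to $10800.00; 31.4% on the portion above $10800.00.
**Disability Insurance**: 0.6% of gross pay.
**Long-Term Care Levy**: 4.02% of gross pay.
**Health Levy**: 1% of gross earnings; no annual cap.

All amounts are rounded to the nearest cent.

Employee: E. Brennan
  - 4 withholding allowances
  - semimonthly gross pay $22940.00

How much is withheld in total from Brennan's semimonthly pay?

$7127.09

State Income Tax: taxable = $22940.00 − 4×$134.00 = $22404.00
  $2194.20 + 31.4% × ($22404.00 − $10800.00) = $2194.20 + 31.4% × $11604.00 = $5837.86
Disability Insurance: 0.6% × $22940.00 = $137.64
Long-Term Care Levy: 4.02% × $22940.00 = $922.19
Health Levy: 1% × $22940.00 = $229.40
Total: $5837.86 + $137.64 + $922.19 + $229.40 = $7127.09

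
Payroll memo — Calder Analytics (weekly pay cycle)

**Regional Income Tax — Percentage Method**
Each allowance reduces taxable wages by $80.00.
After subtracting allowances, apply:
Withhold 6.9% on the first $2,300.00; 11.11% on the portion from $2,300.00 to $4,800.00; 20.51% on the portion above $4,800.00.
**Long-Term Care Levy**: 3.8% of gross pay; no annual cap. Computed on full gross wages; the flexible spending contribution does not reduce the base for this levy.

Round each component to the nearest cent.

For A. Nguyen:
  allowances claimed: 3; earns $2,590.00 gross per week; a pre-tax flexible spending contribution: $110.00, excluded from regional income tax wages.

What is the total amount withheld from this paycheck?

$252.98

Regional Income Tax: taxable = $2,590.00 − $110.00 − 3×$80.00 = $2,240.00
  6.9% × $2,240.00 = $154.56
Long-Term Care Levy: 3.8% × $2,590.00 = $98.42
Total: $154.56 + $98.42 = $252.98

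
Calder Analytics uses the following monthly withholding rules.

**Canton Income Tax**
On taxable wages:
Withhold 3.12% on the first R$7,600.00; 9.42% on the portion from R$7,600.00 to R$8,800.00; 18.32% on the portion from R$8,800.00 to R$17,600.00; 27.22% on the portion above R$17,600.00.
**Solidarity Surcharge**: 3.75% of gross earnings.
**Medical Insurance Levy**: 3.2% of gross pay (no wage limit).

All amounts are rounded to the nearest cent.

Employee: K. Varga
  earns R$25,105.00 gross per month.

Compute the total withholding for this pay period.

Canton Income Tax: taxable = R$25,105.00
  R$1,962.32 + 27.22% × (R$25,105.00 − R$17,600.00) = R$1,962.32 + 27.22% × R$7,505.00 = R$4,005.18
Solidarity Surcharge: 3.75% × R$25,105.00 = R$941.44
Medical Insurance Levy: 3.2% × R$25,105.00 = R$803.36
Total: R$4,005.18 + R$941.44 + R$803.36 = R$5,749.98

R$5,749.98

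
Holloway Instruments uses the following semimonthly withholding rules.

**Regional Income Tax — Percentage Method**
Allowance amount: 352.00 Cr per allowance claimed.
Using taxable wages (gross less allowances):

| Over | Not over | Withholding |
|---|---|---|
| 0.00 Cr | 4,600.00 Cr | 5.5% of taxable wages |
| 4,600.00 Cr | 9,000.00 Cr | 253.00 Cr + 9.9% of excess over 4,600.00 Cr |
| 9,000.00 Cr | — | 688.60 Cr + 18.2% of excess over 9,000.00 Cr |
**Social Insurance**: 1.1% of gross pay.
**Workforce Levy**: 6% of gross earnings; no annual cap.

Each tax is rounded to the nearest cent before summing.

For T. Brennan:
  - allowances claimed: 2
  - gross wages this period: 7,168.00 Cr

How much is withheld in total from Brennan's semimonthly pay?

Regional Income Tax: taxable = 7,168.00 Cr − 2×352.00 Cr = 6,464.00 Cr
  253.00 Cr + 9.9% × (6,464.00 Cr − 4,600.00 Cr) = 253.00 Cr + 9.9% × 1,864.00 Cr = 437.54 Cr
Social Insurance: 1.1% × 7,168.00 Cr = 78.85 Cr
Workforce Levy: 6% × 7,168.00 Cr = 430.08 Cr
Total: 437.54 Cr + 78.85 Cr + 430.08 Cr = 946.47 Cr

946.47 Cr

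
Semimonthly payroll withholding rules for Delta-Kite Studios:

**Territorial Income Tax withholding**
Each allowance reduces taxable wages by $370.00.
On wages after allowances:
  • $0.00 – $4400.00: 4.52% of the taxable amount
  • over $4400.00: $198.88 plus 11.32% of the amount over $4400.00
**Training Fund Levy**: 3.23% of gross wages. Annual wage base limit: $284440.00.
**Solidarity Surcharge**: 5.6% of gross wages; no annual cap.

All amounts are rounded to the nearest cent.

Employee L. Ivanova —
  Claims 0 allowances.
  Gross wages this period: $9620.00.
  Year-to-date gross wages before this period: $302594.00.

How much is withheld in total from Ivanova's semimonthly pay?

Territorial Income Tax: taxable = $9620.00
  $198.88 + 11.32% × ($9620.00 − $4400.00) = $198.88 + 11.32% × $5220.00 = $789.78
Training Fund Levy: YTD $302594.00 ≥ cap $284440.00 → $0.00
Solidarity Surcharge: 5.6% × $9620.00 = $538.72
Total: $789.78 + $0.00 + $538.72 = $1328.50

$1328.50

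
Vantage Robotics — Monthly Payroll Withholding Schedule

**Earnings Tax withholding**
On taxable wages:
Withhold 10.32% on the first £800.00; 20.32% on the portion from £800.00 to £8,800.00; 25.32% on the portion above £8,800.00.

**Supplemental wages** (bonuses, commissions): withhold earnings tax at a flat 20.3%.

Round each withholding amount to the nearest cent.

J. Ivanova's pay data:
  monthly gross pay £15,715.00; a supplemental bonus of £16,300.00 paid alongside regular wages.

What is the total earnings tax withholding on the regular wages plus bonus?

Earnings Tax: taxable = £15,715.00
  £1,708.16 + 25.32% × (£15,715.00 − £8,800.00) = £1,708.16 + 25.32% × £6,915.00 = £3,459.04
Supplemental (20.3% flat on bonus): 20.3% × £16,300.00 = £3,308.90
Total earnings tax: £3,459.04 + £3,308.90 = £6,767.94

£6,767.94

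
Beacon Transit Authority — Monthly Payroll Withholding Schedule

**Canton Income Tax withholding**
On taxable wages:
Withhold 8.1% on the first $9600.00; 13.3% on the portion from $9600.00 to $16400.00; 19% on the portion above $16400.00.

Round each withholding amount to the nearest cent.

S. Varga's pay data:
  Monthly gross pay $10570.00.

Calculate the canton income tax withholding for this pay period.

Canton Income Tax: taxable = $10570.00
  $777.60 + 13.3% × ($10570.00 − $9600.00) = $777.60 + 13.3% × $970.00 = $906.61

$906.61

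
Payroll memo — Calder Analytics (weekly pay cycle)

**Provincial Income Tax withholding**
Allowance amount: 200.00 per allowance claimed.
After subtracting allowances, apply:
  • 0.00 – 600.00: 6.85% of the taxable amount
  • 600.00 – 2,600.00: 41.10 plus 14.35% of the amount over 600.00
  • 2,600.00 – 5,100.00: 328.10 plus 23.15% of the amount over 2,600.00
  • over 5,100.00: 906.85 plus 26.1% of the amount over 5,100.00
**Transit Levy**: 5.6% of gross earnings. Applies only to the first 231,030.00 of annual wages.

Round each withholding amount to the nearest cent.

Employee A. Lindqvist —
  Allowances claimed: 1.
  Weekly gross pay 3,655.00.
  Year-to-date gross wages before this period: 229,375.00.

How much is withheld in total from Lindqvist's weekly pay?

Provincial Income Tax: taxable = 3,655.00 − 1×200.00 = 3,455.00
  328.10 + 23.15% × (3,455.00 − 2,600.00) = 328.10 + 23.15% × 855.00 = 526.03
Transit Levy: cap 231,030.00 − YTD 229,375.00 = 1,655.00 subject; 5.6% × 1,655.00 = 92.68
Total: 526.03 + 92.68 = 618.71

618.71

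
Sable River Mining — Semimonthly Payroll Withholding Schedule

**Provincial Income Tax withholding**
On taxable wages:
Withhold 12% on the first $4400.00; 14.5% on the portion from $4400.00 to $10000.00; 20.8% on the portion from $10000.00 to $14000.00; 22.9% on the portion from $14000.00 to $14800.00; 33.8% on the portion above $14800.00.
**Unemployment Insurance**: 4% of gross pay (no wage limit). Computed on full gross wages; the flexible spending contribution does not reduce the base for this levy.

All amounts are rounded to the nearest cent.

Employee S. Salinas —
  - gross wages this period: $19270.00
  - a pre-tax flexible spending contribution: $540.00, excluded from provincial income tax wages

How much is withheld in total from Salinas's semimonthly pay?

Provincial Income Tax: taxable = $19270.00 − $540.00 = $18730.00
  $2355.20 + 33.8% × ($18730.00 − $14800.00) = $2355.20 + 33.8% × $3930.00 = $3683.54
Unemployment Insurance: 4% × $19270.00 = $770.80
Total: $3683.54 + $770.80 = $4454.34

$4454.34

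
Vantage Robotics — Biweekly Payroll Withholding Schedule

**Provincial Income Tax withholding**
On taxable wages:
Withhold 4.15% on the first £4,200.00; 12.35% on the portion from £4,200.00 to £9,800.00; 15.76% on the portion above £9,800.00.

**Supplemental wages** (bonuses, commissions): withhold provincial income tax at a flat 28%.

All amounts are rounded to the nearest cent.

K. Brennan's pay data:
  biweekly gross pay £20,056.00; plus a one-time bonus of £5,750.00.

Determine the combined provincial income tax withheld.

Provincial Income Tax: taxable = £20,056.00
  £865.90 + 15.76% × (£20,056.00 − £9,800.00) = £865.90 + 15.76% × £10,256.00 = £2,482.25
Supplemental (28% flat on bonus): 28% × £5,750.00 = £1,610.00
Total provincial income tax: £2,482.25 + £1,610.00 = £4,092.25

£4,092.25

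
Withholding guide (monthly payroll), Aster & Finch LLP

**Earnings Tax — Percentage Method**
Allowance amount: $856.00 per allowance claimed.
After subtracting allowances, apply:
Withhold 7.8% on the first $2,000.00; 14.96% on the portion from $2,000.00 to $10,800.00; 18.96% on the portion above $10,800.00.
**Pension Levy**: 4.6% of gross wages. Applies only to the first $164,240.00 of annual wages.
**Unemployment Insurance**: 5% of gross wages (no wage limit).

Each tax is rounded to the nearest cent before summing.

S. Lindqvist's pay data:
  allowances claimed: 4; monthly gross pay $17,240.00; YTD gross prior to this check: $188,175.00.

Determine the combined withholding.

Earnings Tax: taxable = $17,240.00 − 4×$856.00 = $13,816.00
  $1,472.48 + 18.96% × ($13,816.00 − $10,800.00) = $1,472.48 + 18.96% × $3,016.00 = $2,044.31
Pension Levy: YTD $188,175.00 ≥ cap $164,240.00 → $0.00
Unemployment Insurance: 5% × $17,240.00 = $862.00
Total: $2,044.31 + $0.00 + $862.00 = $2,906.31

$2,906.31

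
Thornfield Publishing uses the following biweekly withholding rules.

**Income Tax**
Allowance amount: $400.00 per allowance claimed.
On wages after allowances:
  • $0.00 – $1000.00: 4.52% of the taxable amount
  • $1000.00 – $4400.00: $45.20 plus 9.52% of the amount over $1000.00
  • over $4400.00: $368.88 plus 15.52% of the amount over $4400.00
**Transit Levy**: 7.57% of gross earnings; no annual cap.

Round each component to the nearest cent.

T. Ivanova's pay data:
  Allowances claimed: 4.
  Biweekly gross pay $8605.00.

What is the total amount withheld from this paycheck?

Income Tax: taxable = $8605.00 − 4×$400.00 = $7005.00
  $368.88 + 15.52% × ($7005.00 − $4400.00) = $368.88 + 15.52% × $2605.00 = $773.18
Transit Levy: 7.57% × $8605.00 = $651.40
Total: $773.18 + $651.40 = $1424.58

$1424.58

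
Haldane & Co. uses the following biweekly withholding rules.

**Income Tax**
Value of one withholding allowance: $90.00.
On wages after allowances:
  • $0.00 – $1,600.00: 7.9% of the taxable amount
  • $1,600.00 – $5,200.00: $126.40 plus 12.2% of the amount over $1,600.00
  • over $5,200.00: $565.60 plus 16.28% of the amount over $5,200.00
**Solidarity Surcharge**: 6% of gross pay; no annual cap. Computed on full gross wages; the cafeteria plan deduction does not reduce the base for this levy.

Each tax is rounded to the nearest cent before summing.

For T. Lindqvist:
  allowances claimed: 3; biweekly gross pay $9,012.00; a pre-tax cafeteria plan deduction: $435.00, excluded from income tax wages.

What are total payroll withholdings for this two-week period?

$1,612.14

Income Tax: taxable = $9,012.00 − $435.00 − 3×$90.00 = $8,307.00
  $565.60 + 16.28% × ($8,307.00 − $5,200.00) = $565.60 + 16.28% × $3,107.00 = $1,071.42
Solidarity Surcharge: 6% × $9,012.00 = $540.72
Total: $1,071.42 + $540.72 = $1,612.14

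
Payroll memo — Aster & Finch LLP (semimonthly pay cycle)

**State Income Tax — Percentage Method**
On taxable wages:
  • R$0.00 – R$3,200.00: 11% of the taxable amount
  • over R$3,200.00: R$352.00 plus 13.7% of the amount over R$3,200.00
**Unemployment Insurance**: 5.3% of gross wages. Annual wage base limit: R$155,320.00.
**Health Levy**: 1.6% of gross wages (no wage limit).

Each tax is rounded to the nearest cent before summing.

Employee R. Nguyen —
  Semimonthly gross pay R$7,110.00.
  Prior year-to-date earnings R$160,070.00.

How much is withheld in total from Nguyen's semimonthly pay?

R$1,001.43

State Income Tax: taxable = R$7,110.00
  R$352.00 + 13.7% × (R$7,110.00 − R$3,200.00) = R$352.00 + 13.7% × R$3,910.00 = R$887.67
Unemployment Insurance: YTD R$160,070.00 ≥ cap R$155,320.00 → R$0.00
Health Levy: 1.6% × R$7,110.00 = R$113.76
Total: R$887.67 + R$0.00 + R$113.76 = R$1,001.43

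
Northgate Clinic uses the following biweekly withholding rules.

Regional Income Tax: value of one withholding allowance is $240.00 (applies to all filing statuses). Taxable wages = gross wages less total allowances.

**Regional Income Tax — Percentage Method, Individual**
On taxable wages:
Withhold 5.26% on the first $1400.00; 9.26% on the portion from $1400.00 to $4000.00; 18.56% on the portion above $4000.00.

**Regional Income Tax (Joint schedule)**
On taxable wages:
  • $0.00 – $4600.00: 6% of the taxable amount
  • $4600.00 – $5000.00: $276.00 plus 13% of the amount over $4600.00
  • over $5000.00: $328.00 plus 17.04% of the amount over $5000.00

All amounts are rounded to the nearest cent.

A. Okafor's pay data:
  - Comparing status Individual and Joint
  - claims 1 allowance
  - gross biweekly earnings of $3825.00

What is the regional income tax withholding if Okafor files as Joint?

$215.10

Regional Income Tax (Joint): taxable = $3825.00 − 1×$240.00 = $3585.00
  6% × $3585.00 = $215.10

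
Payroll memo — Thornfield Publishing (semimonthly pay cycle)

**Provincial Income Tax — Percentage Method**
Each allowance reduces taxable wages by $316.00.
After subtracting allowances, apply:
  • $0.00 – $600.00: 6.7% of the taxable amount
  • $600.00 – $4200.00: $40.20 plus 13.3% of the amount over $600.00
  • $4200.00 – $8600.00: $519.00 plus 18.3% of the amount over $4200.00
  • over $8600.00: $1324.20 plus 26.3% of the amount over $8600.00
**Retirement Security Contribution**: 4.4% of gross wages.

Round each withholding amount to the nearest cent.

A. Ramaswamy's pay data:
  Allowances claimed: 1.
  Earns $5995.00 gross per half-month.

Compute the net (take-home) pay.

Provincial Income Tax: taxable = $5995.00 − 1×$316.00 = $5679.00
  $519.00 + 18.3% × ($5679.00 − $4200.00) = $519.00 + 18.3% × $1479.00 = $789.66
Retirement Security Contribution: 4.4% × $5995.00 = $263.78
Total withheld: $789.66 + $263.78 = $1053.44
Net pay: $5995.00 − $1053.44 = $4941.56

$4941.56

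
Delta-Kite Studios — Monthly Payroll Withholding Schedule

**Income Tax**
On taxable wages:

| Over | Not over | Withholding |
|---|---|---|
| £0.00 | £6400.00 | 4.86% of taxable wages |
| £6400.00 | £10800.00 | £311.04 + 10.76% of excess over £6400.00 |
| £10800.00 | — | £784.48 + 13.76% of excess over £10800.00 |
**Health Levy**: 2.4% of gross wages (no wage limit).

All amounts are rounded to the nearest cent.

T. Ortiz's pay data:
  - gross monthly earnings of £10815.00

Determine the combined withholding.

£1046.10

Income Tax: taxable = £10815.00
  £784.48 + 13.76% × (£10815.00 − £10800.00) = £784.48 + 13.76% × £15.00 = £786.54
Health Levy: 2.4% × £10815.00 = £259.56
Total: £786.54 + £259.56 = £1046.10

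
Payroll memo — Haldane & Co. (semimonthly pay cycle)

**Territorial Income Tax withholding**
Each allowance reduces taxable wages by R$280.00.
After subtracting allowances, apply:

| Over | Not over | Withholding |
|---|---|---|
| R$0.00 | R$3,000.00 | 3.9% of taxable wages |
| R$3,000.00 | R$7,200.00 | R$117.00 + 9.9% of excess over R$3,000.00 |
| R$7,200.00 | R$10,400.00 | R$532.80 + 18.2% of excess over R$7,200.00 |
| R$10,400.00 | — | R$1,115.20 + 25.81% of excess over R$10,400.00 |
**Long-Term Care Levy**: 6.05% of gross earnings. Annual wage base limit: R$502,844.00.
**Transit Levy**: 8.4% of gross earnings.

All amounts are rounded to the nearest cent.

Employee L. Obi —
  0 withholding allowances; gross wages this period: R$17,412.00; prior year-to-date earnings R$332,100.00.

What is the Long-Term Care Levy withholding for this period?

R$1,053.43

Long-Term Care Levy: 6.05% × R$17,412.00 = R$1,053.43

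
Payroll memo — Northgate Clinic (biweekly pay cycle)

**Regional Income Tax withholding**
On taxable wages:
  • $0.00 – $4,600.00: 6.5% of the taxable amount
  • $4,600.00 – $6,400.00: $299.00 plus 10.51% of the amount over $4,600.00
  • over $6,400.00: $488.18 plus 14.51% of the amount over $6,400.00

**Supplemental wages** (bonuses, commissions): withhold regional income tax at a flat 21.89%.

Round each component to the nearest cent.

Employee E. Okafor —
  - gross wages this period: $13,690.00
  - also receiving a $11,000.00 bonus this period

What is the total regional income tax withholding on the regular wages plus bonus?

Regional Income Tax: taxable = $13,690.00
  $488.18 + 14.51% × ($13,690.00 − $6,400.00) = $488.18 + 14.51% × $7,290.00 = $1,545.96
Supplemental (21.89% flat on bonus): 21.89% × $11,000.00 = $2,407.90
Total regional income tax: $1,545.96 + $2,407.90 = $3,953.86

$3,953.86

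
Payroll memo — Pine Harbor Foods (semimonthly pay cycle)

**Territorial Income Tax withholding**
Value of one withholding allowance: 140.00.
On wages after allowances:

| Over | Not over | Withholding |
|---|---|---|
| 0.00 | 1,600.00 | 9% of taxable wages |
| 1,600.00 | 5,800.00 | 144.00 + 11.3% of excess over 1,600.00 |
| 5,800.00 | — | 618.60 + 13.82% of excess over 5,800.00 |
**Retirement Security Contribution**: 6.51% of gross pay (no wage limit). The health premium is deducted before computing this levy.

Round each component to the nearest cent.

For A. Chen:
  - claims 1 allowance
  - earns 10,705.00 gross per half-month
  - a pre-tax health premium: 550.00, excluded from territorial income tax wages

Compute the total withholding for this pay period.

1,862.20

Territorial Income Tax: taxable = 10,705.00 − 550.00 − 1×140.00 = 10,015.00
  618.60 + 13.82% × (10,015.00 − 5,800.00) = 618.60 + 13.82% × 4,215.00 = 1,201.11
Retirement Security Contribution: 6.51% × 10,155.00 = 661.09
Total: 1,201.11 + 661.09 = 1,862.20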